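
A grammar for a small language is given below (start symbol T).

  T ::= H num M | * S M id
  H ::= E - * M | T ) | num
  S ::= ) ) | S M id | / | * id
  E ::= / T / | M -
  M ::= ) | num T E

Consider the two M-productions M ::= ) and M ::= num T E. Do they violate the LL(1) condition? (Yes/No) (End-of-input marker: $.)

FIRST()) = { ) } and FIRST(num T E) = { num }.
The FIRST sets are disjoint and neither alternative is nullable — no conflict.

No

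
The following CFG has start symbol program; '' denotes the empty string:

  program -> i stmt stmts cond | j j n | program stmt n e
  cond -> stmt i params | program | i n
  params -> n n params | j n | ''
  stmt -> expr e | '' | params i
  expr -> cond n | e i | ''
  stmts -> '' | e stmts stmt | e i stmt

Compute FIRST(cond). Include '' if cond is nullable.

From cond -> stmt i params: stmt nullable, take FIRST(stmt) ∪ {i} = { e, i, j, n }.
From cond -> program: add FIRST(program) = { i, j }.
cond -> i n contributes {i}.
Union: FIRST(cond) = { e, i, j, n }.

{ e, i, j, n }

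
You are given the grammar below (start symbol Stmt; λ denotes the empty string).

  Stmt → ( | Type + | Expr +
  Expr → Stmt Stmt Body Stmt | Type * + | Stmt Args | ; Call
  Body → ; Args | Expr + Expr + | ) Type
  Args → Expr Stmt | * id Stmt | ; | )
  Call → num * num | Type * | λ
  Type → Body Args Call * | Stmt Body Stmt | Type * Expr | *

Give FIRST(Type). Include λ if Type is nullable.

From Type → Body Args Call *: add FIRST(Body) = { (, ), *, ; }.
From Type → Stmt Body Stmt: add FIRST(Stmt) = { (, ), *, ; }.
From Type → Type * Expr: add FIRST(Type) = { (, ), *, ; }.
Type → * contributes {*}.
Union: FIRST(Type) = { (, ), *, ; }.

{ (, ), *, ; }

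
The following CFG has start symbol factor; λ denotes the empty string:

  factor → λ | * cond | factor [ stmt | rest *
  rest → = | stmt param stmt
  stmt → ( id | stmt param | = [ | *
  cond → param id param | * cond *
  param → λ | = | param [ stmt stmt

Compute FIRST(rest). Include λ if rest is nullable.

rest → = contributes {=}.
From rest → stmt param stmt: add FIRST(stmt) = { (, *, = }.
Union: FIRST(rest) = { (, *, = }.

{ (, *, = }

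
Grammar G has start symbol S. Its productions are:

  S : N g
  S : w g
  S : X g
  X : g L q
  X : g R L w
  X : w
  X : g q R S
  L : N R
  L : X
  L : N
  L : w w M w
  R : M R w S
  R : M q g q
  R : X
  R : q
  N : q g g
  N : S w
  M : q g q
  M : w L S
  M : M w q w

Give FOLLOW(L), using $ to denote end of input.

{ g, q, w }

In X : g L q: add FIRST(q) = { q }.
In X : g R L w: add FIRST(w) = { w }.
In M : w L S: add FIRST(S) = { g, q, w }.
Union: FOLLOW(L) = { g, q, w }.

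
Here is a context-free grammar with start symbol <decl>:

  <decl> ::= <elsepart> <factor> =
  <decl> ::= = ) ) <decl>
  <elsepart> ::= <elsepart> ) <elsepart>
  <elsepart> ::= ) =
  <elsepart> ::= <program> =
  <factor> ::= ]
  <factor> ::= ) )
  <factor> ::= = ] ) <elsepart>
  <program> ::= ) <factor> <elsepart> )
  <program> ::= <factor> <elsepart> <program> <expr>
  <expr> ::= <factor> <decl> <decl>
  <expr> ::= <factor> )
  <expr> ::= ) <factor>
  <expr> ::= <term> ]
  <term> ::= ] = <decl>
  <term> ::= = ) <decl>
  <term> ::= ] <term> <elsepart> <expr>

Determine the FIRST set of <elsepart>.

{ ), =, ] }

From <elsepart> ::= <elsepart> ) <elsepart>: add FIRST(<elsepart>) = { ), =, ] }.
<elsepart> ::= ) = contributes {)}.
From <elsepart> ::= <program> =: add FIRST(<program>) = { ), =, ] }.
Union: FIRST(<elsepart>) = { ), =, ] }.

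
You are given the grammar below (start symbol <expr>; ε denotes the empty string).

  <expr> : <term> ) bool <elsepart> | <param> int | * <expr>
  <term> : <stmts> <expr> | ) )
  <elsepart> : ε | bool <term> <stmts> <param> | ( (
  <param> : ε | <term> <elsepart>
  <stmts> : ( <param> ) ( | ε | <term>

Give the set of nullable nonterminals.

{ <elsepart>, <param>, <stmts> }

Directly nullable (have an ε-production): <elsepart>, <param>, <stmts>.
No other nonterminal has a production whose RHS symbols are all nullable.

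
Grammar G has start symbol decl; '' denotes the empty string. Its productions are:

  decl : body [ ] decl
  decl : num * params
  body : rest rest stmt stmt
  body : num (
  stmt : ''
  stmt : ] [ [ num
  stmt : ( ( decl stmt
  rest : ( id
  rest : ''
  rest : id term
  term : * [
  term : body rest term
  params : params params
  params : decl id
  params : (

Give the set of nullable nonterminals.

Directly nullable (have an ''-production): stmt, rest.
body : rest rest stmt stmt with every symbol nullable, so body is nullable.
No other nonterminal has a production whose RHS symbols are all nullable.

{ body, rest, stmt }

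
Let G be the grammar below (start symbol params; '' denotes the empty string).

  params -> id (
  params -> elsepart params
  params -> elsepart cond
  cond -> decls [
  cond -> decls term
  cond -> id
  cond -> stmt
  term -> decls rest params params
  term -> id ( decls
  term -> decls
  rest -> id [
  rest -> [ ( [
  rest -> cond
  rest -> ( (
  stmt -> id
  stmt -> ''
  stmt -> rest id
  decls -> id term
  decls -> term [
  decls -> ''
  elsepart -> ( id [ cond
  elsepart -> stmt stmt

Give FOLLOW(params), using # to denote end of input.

params is the start symbol, so # ∈ FOLLOW(params).
In params -> elsepart params: params is at the end, add FOLLOW(params) = { #, (, [, id }.
In term -> decls rest params params: add FIRST(params)\{''} = { (, [, id }.
  Since params is nullable, also add FOLLOW(term) = { #, (, [, id }.
In term -> decls rest params params: params is at the end, add FOLLOW(term) = { #, (, [, id }.
Union: FOLLOW(params) = { #, (, [, id }.

{ #, (, [, id }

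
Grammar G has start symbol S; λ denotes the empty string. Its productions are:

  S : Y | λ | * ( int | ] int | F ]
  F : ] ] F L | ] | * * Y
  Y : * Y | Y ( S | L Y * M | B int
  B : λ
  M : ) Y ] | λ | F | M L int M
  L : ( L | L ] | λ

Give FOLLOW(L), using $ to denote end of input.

In F : ] ] F L: L is at the end, add FOLLOW(F) = { $, (, *, ], int }.
In Y : L Y * M: add FIRST(Y * M) = { (, *, ], int }.
In M : M L int M: add FIRST(int M) = { int }.
In L : ( L: L is at the end, add FOLLOW(L) = { $, (, *, ], int }.
In L : L ]: add FIRST(]) = { ] }.
Union: FOLLOW(L) = { $, (, *, ], int }.

{ $, (, *, ], int }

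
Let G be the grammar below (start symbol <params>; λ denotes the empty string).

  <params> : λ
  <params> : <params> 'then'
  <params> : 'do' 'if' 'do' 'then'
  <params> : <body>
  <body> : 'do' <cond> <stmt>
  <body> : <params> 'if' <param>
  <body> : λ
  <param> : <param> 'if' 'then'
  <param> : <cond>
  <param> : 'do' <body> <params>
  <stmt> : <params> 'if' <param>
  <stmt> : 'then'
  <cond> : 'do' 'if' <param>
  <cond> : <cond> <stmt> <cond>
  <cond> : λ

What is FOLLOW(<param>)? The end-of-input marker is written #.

In <body> : <params> 'if' <param>: <param> is at the end, add FOLLOW(<body>) = { #, 'do', 'if', 'then' }.
In <param> : <param> 'if' 'then': add FIRST('if' 'then') = { 'if' }.
In <stmt> : <params> 'if' <param>: <param> is at the end, add FOLLOW(<stmt>) = { #, 'do', 'if', 'then' }.
In <cond> : 'do' 'if' <param>: <param> is at the end, add FOLLOW(<cond>) = { #, 'do', 'if', 'then' }.
Union: FOLLOW(<param>) = { #, 'do', 'if', 'then' }.

{ #, 'do', 'if', 'then' }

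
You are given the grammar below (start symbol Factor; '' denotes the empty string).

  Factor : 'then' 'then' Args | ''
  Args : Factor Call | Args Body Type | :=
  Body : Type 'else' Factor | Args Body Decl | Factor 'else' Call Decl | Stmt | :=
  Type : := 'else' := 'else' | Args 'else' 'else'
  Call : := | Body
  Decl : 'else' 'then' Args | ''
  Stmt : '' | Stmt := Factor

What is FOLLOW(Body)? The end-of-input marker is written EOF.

In Args : Args Body Type: add FIRST(Type) = { 'else', 'then', := }.
In Body : Args Body Decl: add FIRST(Decl)\{''} = { 'else' }.
  Since Decl is nullable, also add FOLLOW(Body) = { EOF, 'else', 'then', := }.
In Call : Body: Body is at the end, add FOLLOW(Call) = { EOF, 'else', 'then', := }.
Union: FOLLOW(Body) = { EOF, 'else', 'then', := }.

{ EOF, 'else', 'then', := }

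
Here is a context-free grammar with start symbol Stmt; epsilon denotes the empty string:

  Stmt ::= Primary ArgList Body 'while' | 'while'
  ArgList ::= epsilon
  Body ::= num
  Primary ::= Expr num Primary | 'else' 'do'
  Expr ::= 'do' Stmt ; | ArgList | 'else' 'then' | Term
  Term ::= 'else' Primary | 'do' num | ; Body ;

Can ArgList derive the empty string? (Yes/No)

ArgList has an epsilon-production, so ArgList ⇒ epsilon.

Yes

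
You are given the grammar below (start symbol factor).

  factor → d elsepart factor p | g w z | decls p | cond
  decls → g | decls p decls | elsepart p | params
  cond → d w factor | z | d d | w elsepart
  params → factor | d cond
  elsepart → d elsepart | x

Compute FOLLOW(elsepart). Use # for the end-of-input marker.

In factor → d elsepart factor p: add FIRST(factor p) = { d, g, w, x, z }.
In decls → elsepart p: add FIRST(p) = { p }.
In cond → w elsepart: elsepart is at the end, add FOLLOW(cond) = { #, p }.
In elsepart → d elsepart: elsepart is at the end, add FOLLOW(elsepart) = { #, d, g, p, w, x, z }.
Union: FOLLOW(elsepart) = { #, d, g, p, w, x, z }.

{ #, d, g, p, w, x, z }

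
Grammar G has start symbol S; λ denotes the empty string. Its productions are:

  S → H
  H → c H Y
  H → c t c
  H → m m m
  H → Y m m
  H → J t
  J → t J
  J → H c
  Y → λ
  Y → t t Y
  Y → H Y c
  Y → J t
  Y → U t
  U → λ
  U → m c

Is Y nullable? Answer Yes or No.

Yes

Y has an λ-production, so Y ⇒ λ.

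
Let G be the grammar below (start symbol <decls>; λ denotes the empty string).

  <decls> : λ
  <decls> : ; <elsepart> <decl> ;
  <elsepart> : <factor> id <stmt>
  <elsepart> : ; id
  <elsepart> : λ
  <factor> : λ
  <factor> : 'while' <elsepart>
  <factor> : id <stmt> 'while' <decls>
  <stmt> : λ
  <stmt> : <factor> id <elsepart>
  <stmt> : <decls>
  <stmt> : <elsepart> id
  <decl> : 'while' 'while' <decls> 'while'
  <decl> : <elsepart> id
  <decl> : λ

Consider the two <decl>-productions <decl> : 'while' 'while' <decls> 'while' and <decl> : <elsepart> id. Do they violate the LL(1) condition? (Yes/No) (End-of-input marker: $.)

Yes

FIRST('while' 'while' <decls> 'while') = { 'while' } and FIRST(<elsepart> id) = { 'while', ;, id }.
Both contain 'while', so the two alternatives are not disjoint — LL(1) conflict.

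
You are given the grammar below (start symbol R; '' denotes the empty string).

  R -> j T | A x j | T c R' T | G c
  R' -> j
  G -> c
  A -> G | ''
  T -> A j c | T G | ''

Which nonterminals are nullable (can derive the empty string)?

{ A, T }

Directly nullable (have an ''-production): A, T.
No other nonterminal has a production whose RHS symbols are all nullable.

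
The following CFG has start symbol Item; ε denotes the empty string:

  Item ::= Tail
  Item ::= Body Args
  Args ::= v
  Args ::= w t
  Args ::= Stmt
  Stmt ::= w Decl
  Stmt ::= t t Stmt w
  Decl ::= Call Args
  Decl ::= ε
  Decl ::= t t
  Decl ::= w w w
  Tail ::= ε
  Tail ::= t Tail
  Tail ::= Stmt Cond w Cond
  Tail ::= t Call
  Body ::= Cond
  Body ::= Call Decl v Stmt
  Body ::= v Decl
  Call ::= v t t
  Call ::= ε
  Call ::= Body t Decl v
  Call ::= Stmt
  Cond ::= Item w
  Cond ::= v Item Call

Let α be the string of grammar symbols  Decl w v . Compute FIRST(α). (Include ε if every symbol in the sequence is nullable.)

{ t, v, w }

Add FIRST(Decl)\{ε} = { t, v, w }; Decl is nullable, continue.
w is a terminal; add {w} and stop.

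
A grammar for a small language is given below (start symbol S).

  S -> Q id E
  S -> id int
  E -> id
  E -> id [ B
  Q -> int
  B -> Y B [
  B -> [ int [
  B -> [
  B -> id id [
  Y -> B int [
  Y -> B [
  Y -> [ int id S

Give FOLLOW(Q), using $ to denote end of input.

{ id }

In S -> Q id E: add FIRST(id E) = { id }.
Union: FOLLOW(Q) = { id }.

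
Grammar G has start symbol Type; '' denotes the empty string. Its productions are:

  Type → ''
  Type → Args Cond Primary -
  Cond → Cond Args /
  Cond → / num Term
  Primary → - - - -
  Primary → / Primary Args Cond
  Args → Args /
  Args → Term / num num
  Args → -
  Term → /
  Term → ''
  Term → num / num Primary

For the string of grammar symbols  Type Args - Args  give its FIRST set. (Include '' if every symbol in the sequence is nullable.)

{ -, /, num }

Add FIRST(Type)\{''} = { -, /, num }; Type is nullable, continue.
Add FIRST(Args) = { -, /, num }; Args is not nullable, stop.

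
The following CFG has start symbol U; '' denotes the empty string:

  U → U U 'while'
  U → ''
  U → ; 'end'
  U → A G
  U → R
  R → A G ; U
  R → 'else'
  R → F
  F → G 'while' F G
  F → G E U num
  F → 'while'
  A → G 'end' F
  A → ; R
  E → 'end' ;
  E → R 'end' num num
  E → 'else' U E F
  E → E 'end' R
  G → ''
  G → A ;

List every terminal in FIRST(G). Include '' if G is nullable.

{ 'end', ;, '' }

G → '' contributes ''.
From G → A ;: add FIRST(A) = { 'end', ; }.
Union: FIRST(G) = { 'end', ;, '' }.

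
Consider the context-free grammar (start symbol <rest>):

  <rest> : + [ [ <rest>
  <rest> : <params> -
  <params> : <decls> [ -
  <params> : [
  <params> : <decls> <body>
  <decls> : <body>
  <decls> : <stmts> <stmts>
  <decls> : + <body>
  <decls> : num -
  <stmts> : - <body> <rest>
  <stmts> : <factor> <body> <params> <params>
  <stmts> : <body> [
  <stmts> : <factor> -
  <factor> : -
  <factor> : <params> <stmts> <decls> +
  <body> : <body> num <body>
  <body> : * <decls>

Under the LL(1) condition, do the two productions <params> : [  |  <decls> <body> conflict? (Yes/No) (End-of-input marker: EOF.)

Yes

FIRST([) = { [ } and FIRST(<decls> <body>) = { *, +, -, [, num }.
Both contain [, so the two alternatives are not disjoint — LL(1) conflict.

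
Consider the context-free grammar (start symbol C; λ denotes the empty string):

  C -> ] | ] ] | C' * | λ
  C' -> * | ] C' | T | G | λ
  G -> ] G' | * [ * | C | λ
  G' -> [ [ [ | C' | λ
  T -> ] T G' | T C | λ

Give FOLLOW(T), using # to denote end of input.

In C' -> T: T is at the end, add FOLLOW(C') = { *, [, ] }.
In T -> ] T G': add FIRST(G')\{λ} = { *, [, ] }.
  Since G' is nullable, also add FOLLOW(T) = { *, [, ] }.
In T -> T C: add FIRST(C)\{λ} = { *, ] }.
  Since C is nullable, also add FOLLOW(T) = { *, [, ] }.
Union: FOLLOW(T) = { *, [, ] }.

{ *, [, ] }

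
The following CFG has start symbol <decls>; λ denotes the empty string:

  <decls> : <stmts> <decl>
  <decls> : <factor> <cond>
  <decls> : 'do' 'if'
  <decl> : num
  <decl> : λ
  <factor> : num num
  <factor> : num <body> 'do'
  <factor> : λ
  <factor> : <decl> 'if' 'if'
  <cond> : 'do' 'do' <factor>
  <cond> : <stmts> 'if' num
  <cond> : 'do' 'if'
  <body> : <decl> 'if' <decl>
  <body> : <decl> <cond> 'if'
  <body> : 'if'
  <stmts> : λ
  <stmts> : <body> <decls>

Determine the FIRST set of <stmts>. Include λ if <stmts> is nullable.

{ 'do', 'if', num, λ }

<stmts> : λ contributes λ.
From <stmts> : <body> <decls>: add FIRST(<body>) = { 'do', 'if', num }.
Union: FIRST(<stmts>) = { 'do', 'if', num, λ }.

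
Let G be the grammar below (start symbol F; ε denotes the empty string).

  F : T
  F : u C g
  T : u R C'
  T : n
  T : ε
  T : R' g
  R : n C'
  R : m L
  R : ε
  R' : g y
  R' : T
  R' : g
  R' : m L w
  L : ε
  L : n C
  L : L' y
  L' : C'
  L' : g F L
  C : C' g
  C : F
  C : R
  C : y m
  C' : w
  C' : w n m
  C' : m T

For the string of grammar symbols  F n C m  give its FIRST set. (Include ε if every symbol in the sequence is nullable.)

Add FIRST(F)\{ε} = { g, m, n, u }; F is nullable, continue.
n is a terminal; add {n} and stop.

{ g, m, n, u }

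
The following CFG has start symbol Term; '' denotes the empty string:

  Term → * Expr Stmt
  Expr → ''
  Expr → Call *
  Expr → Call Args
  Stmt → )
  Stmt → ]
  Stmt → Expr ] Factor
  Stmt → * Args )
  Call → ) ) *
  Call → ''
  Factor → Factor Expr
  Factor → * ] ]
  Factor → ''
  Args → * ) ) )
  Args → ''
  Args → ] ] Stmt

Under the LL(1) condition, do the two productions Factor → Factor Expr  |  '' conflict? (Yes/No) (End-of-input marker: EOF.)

FIRST(Factor Expr) = { ), *, ], '' } and FIRST('') = { '' }.
Both alternatives are nullable, violating the LL(1) condition.

Yes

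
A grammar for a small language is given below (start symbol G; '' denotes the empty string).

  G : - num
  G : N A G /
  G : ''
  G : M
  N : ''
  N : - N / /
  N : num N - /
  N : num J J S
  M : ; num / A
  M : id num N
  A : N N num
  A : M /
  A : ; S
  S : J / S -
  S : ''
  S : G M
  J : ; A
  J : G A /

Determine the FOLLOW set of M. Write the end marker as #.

{ #, -, /, ;, id, num }

In G : M: M is at the end, add FOLLOW(G) = { #, -, /, ;, id, num }.
In A : M /: add FIRST(/) = { / }.
In S : G M: M is at the end, add FOLLOW(S) = { #, -, /, ;, id, num }.
Union: FOLLOW(M) = { #, -, /, ;, id, num }.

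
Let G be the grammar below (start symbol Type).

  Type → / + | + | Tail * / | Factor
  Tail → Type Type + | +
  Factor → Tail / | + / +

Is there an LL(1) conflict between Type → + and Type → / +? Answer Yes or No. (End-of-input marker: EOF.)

FIRST(+) = { + } and FIRST(/ +) = { / }.
The FIRST sets are disjoint and neither alternative is nullable — no conflict.

No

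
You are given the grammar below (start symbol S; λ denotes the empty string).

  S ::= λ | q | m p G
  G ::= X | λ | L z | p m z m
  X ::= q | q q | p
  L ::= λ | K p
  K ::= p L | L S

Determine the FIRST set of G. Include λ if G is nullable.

From G ::= X: add FIRST(X) = { p, q }.
G ::= λ contributes λ.
From G ::= L z: L nullable, take FIRST(L) ∪ {z} = { m, p, q, z }.
G ::= p m z m contributes {p}.
Union: FIRST(G) = { m, p, q, z, λ }.

{ m, p, q, z, λ }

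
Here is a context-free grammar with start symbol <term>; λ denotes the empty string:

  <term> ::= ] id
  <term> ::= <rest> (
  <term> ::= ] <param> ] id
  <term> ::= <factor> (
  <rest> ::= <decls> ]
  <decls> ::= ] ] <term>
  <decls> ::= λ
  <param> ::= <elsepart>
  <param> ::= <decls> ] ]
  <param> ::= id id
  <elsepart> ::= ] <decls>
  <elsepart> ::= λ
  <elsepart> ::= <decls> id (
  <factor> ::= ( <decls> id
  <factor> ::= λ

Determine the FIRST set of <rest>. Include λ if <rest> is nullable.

{ ] }

From <rest> ::= <decls> ]: <decls> nullable, take FIRST(<decls>) ∪ {]} = { ] }.
Union: FIRST(<rest>) = { ] }.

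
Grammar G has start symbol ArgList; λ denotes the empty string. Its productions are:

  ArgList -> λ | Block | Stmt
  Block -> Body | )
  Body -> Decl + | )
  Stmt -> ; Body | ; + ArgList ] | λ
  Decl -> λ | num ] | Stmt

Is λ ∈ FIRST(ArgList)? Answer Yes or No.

Yes

ArgList has an λ-production, so ArgList ⇒ λ.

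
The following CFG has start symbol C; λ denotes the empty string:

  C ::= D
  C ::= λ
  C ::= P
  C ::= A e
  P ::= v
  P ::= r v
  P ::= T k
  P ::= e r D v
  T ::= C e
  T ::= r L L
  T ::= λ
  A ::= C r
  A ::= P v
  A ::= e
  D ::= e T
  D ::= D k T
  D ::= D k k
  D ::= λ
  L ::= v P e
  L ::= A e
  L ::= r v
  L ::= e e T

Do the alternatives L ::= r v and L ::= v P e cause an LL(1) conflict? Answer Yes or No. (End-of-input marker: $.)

FIRST(r v) = { r } and FIRST(v P e) = { v }.
The FIRST sets are disjoint and neither alternative is nullable — no conflict.

No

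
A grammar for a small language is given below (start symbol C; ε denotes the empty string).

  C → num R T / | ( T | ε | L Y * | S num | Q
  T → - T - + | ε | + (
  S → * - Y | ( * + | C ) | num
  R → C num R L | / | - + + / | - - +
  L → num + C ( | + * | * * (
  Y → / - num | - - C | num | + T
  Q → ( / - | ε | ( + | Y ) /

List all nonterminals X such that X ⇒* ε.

Directly nullable (have an ε-production): C, T, Q.
No other nonterminal has a production whose RHS symbols are all nullable.

{ C, Q, T }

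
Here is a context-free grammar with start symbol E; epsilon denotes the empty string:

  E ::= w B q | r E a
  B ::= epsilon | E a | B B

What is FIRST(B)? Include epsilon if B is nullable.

{ r, w, epsilon }

B ::= epsilon contributes epsilon.
From B ::= E a: add FIRST(E) = { r, w }.
From B ::= B B: B, B nullable, take FIRST(B) ∪ FIRST(B) = { r, w }; also epsilon since the whole RHS is nullable.
Union: FIRST(B) = { r, w, epsilon }.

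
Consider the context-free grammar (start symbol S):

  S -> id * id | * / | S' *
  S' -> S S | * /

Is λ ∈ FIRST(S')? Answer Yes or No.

No nonterminal in this grammar is nullable.
No production of S' has an RHS whose symbols are all nullable, so S' is not nullable.

No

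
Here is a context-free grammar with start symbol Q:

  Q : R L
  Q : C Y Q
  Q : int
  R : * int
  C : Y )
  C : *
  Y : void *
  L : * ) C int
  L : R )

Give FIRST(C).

{ *, void }

From C : Y ): add FIRST(Y) = { void }.
C : * contributes {*}.
Union: FIRST(C) = { *, void }.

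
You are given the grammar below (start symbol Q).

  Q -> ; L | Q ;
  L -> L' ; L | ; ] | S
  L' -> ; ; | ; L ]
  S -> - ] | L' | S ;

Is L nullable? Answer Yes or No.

No nonterminal in this grammar is nullable.
No production of L has an RHS whose symbols are all nullable, so L is not nullable.

No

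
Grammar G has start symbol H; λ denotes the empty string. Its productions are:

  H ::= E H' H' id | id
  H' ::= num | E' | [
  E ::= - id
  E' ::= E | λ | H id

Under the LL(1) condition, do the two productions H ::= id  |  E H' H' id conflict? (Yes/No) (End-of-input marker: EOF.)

FIRST(id) = { id } and FIRST(E H' H' id) = { - }.
The FIRST sets are disjoint and neither alternative is nullable — no conflict.

No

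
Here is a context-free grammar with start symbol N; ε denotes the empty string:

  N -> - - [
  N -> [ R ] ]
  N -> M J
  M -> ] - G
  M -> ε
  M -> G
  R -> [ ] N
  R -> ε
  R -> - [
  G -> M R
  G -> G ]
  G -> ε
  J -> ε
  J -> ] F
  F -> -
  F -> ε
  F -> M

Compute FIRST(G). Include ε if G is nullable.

{ -, [, ], ε }

From G -> M R: M, R nullable, take FIRST(M) ∪ FIRST(R) = { -, [, ] }; also ε since the whole RHS is nullable.
From G -> G ]: G nullable, take FIRST(G) ∪ {]} = { -, [, ] }.
G -> ε contributes ε.
Union: FIRST(G) = { -, [, ], ε }.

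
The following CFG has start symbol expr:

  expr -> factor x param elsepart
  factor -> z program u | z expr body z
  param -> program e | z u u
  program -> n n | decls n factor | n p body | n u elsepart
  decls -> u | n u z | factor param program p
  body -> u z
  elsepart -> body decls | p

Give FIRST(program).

{ n, u, z }

program -> n n contributes {n}.
From program -> decls n factor: add FIRST(decls) = { n, u, z }.
program -> n p body contributes {n}.
program -> n u elsepart contributes {n}.
Union: FIRST(program) = { n, u, z }.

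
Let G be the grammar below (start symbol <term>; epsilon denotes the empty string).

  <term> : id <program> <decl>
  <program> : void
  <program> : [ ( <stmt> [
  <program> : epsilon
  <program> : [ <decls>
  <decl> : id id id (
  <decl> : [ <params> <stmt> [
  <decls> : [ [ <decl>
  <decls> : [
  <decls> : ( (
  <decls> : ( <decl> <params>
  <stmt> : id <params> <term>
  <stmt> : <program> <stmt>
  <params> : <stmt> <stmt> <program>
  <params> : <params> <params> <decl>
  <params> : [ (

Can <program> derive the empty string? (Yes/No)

<program> has an epsilon-production, so <program> ⇒ epsilon.

Yes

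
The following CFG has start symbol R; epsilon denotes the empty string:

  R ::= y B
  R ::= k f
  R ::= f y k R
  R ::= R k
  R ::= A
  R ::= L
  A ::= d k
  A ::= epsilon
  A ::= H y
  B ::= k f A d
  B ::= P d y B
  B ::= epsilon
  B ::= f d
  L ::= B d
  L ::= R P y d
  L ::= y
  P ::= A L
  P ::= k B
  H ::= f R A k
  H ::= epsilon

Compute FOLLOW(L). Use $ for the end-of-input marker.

In R ::= L: L is at the end, add FOLLOW(R) = { $, d, f, k, y }.
In P ::= A L: L is at the end, add FOLLOW(P) = { d, y }.
Union: FOLLOW(L) = { $, d, f, k, y }.

{ $, d, f, k, y }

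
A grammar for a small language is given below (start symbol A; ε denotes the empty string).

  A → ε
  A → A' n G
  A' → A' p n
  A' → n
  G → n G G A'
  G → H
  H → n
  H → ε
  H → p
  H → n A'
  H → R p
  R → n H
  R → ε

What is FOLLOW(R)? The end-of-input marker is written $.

{ p }

In H → R p: add FIRST(p) = { p }.
Union: FOLLOW(R) = { p }.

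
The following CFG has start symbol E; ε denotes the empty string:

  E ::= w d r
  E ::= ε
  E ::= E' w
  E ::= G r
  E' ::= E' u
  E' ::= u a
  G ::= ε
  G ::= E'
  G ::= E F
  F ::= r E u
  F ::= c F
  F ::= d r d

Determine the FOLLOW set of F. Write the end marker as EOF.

{ r }

In G ::= E F: F is at the end, add FOLLOW(G) = { r }.
In F ::= c F: F is at the end, add FOLLOW(F) = { r }.
Union: FOLLOW(F) = { r }.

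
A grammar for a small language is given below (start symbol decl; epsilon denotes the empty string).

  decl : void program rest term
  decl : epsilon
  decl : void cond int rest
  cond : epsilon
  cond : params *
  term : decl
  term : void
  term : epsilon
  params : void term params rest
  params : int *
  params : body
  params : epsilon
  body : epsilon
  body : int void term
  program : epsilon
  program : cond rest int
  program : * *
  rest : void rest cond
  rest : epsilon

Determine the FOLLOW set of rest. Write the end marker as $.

{ $, *, int, void }

In decl : void program rest term: add FIRST(term)\{epsilon} = { void }.
  Since term is nullable, also add FOLLOW(decl) = { $, *, int, void }.
In decl : void cond int rest: rest is at the end, add FOLLOW(decl) = { $, *, int, void }.
In params : void term params rest: rest is at the end, add FOLLOW(params) = { *, void }.
In program : cond rest int: add FIRST(int) = { int }.
In rest : void rest cond: add FIRST(cond)\{epsilon} = { *, int, void }.
  Since cond is nullable, also add FOLLOW(rest) = { $, *, int, void }.
Union: FOLLOW(rest) = { $, *, int, void }.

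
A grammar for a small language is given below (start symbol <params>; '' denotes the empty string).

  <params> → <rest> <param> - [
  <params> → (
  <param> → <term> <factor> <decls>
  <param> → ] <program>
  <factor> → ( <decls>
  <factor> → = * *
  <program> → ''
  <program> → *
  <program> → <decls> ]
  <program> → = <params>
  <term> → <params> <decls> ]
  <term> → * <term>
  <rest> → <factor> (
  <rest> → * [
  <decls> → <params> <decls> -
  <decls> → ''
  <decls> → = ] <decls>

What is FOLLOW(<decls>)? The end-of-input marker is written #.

{ (, *, -, =, ] }

In <param> → <term> <factor> <decls>: <decls> is at the end, add FOLLOW(<param>) = { - }.
In <factor> → ( <decls>: <decls> is at the end, add FOLLOW(<factor>) = { (, *, -, = }.
In <program> → <decls> ]: add FIRST(]) = { ] }.
In <term> → <params> <decls> ]: add FIRST(]) = { ] }.
In <decls> → <params> <decls> -: add FIRST(-) = { - }.
In <decls> → = ] <decls>: <decls> is at the end, add FOLLOW(<decls>) = { (, *, -, =, ] }.
Union: FOLLOW(<decls>) = { (, *, -, =, ] }.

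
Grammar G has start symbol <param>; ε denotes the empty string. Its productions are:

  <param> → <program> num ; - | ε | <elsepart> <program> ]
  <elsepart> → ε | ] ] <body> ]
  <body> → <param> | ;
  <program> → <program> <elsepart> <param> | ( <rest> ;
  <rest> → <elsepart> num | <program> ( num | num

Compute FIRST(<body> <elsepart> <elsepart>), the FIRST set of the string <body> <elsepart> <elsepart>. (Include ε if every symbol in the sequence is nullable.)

Add FIRST(<body>)\{ε} = { (, ;, ] }; <body> is nullable, continue.
Add FIRST(<elsepart>)\{ε} = { ] }; <elsepart> is nullable, continue.
Add FIRST(<elsepart>)\{ε} = { ] }; <elsepart> is nullable, continue.
Every symbol is nullable, so include ε.

{ (, ;, ], ε }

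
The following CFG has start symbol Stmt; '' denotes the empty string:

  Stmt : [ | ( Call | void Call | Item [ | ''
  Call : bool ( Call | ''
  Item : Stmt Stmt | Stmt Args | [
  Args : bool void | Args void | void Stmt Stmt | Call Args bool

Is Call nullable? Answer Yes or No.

Yes

Call has an ''-production, so Call ⇒ ''.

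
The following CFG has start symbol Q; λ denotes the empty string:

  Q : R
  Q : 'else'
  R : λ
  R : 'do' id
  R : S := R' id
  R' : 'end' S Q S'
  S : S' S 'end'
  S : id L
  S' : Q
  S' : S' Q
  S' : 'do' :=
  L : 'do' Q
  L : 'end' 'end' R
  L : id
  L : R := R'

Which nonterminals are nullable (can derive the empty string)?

{ Q, R, S' }

Directly nullable (have an λ-production): R.
S' : Q with every symbol nullable, so S' is nullable.
Q : R with every symbol nullable, so Q is nullable.
No other nonterminal has a production whose RHS symbols are all nullable.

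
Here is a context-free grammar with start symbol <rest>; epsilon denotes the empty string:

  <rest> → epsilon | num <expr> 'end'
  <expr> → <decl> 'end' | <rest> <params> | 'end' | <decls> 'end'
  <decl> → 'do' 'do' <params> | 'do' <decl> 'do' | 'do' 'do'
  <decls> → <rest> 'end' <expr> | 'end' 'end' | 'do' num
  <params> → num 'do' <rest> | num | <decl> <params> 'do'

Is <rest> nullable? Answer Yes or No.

<rest> has an epsilon-production, so <rest> ⇒ epsilon.

Yes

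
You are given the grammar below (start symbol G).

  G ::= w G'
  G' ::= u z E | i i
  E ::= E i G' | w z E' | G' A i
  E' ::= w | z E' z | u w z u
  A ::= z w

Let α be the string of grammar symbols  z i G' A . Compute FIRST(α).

z is a terminal; add {z} and stop.

{ z }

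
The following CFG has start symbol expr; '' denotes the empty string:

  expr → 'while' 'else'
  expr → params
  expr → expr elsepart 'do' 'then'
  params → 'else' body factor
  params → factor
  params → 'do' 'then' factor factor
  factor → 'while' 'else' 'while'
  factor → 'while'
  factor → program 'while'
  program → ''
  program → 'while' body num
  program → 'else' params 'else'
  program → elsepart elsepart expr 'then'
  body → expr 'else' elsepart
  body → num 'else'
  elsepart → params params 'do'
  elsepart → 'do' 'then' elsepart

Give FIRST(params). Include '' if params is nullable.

{ 'do', 'else', 'while' }

params → 'else' body factor contributes {'else'}.
From params → factor: add FIRST(factor) = { 'do', 'else', 'while' }.
params → 'do' 'then' factor factor contributes {'do'}.
Union: FIRST(params) = { 'do', 'else', 'while' }.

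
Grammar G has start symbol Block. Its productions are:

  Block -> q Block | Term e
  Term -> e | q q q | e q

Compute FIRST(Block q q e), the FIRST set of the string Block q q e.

{ e, q }

Add FIRST(Block) = { e, q }; Block is not nullable, stop.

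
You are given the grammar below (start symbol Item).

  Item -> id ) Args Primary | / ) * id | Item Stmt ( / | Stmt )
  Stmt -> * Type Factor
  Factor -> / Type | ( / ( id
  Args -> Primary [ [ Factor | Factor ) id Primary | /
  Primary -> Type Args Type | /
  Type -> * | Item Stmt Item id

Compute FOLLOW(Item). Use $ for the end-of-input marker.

{ $, *, id }

Item is the start symbol, so $ ∈ FOLLOW(Item).
In Item -> Item Stmt ( /: add FIRST(Stmt ( /) = { * }.
In Type -> Item Stmt Item id: add FIRST(Stmt Item id) = { * }.
In Type -> Item Stmt Item id: add FIRST(id) = { id }.
Union: FOLLOW(Item) = { $, *, id }.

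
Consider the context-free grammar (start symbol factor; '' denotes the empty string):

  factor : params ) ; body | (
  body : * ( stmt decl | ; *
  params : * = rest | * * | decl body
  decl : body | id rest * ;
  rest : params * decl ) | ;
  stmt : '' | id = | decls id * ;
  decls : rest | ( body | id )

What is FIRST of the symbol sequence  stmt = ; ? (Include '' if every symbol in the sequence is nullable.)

{ (, *, ;, =, id }

Add FIRST(stmt)\{''} = { (, *, ;, id }; stmt is nullable, continue.
= is a terminal; add {=} and stop.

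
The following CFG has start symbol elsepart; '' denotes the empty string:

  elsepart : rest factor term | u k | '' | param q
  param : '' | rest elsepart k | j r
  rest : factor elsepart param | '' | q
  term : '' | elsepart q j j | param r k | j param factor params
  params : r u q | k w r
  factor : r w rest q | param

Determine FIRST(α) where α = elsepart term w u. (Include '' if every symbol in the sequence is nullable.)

Add FIRST(elsepart)\{''} = { j, k, q, r, u }; elsepart is nullable, continue.
Add FIRST(term)\{''} = { j, k, q, r, u }; term is nullable, continue.
w is a terminal; add {w} and stop.

{ j, k, q, r, u, w }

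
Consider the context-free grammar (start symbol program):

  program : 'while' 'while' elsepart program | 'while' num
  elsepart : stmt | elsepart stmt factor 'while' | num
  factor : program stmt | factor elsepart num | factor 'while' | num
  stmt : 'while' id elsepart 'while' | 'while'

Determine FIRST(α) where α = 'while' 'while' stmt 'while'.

{ 'while' }

'while' is a terminal; add {'while'} and stop.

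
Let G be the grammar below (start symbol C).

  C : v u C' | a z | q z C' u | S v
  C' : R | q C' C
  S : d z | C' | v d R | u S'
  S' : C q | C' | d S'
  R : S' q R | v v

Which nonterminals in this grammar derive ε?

No nonterminal has an empty production or an RHS whose symbols are all nullable.

{ } (none)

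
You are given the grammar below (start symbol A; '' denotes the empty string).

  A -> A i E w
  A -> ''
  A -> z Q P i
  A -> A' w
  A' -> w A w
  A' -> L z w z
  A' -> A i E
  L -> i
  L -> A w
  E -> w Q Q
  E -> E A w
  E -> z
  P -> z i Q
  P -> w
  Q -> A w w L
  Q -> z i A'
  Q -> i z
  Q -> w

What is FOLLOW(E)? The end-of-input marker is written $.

In A -> A i E w: add FIRST(w) = { w }.
In A' -> A i E: E is at the end, add FOLLOW(A') = { i, w, z }.
In E -> E A w: add FIRST(A w) = { i, w, z }.
Union: FOLLOW(E) = { i, w, z }.

{ i, w, z }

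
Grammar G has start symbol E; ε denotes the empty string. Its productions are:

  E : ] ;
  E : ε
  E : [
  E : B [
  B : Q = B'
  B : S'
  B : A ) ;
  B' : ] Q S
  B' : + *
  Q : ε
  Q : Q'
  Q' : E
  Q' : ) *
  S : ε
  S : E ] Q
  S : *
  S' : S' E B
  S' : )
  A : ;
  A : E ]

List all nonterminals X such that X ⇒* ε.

Directly nullable (have an ε-production): E, Q, S.
Q' : E with every symbol nullable, so Q' is nullable.
No other nonterminal has a production whose RHS symbols are all nullable.

{ E, Q, Q', S }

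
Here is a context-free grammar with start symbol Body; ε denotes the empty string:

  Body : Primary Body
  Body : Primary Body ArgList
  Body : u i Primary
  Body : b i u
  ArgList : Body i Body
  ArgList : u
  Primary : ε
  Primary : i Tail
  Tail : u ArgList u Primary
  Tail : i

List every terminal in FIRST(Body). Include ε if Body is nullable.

{ b, i, u }

From Body : Primary Body: Primary nullable, take FIRST(Primary) ∪ FIRST(Body) = { b, i, u }.
From Body : Primary Body ArgList: Primary nullable, take FIRST(Primary) ∪ FIRST(Body) = { b, i, u }.
Body : u i Primary contributes {u}.
Body : b i u contributes {b}.
Union: FIRST(Body) = { b, i, u }.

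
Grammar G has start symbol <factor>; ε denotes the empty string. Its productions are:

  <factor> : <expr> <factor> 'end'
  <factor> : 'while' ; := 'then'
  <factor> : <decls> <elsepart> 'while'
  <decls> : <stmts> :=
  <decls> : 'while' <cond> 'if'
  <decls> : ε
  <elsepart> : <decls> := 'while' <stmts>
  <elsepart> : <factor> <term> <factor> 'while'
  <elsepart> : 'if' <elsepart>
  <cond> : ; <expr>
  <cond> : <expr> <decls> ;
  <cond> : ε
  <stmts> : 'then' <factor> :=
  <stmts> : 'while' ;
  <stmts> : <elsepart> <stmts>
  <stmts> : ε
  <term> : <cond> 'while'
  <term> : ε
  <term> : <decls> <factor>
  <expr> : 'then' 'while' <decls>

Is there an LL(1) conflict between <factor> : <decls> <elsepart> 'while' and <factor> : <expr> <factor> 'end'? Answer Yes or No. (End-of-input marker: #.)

FIRST(<decls> <elsepart> 'while') = { 'if', 'then', 'while', := } and FIRST(<expr> <factor> 'end') = { 'then' }.
Both contain 'then', so the two alternatives are not disjoint — LL(1) conflict.

Yes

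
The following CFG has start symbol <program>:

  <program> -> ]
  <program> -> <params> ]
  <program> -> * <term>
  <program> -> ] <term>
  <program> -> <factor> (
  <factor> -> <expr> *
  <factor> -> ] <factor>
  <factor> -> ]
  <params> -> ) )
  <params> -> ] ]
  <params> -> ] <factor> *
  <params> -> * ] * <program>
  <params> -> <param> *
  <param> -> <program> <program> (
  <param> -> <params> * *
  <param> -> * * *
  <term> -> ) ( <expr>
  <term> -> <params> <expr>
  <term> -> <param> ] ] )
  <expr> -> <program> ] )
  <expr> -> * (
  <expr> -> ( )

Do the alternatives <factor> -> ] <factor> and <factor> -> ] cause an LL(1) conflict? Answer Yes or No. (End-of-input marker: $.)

FIRST(] <factor>) = { ] } and FIRST(]) = { ] }.
Both contain ], so the two alternatives are not disjoint — LL(1) conflict.

Yes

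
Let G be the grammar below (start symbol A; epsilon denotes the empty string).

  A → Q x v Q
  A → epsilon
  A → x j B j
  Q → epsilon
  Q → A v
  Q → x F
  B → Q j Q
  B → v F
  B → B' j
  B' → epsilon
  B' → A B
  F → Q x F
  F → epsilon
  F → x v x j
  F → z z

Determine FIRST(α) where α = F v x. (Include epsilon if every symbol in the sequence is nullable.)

{ v, x, z }

Add FIRST(F)\{epsilon} = { v, x, z }; F is nullable, continue.
v is a terminal; add {v} and stop.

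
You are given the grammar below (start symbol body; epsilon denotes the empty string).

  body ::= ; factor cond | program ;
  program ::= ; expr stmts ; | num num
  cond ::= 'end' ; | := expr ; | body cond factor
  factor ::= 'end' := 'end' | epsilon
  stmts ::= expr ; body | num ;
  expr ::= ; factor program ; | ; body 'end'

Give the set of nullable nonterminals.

{ factor }

Directly nullable (have an epsilon-production): factor.
No other nonterminal has a production whose RHS symbols are all nullable.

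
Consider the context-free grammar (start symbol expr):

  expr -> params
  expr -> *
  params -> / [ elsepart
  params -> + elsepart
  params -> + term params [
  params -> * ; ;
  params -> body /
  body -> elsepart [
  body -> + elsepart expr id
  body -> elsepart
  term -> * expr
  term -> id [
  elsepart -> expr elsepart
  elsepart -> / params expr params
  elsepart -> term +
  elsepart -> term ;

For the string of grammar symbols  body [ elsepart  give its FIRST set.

Add FIRST(body) = { *, +, /, id }; body is not nullable, stop.

{ *, +, /, id }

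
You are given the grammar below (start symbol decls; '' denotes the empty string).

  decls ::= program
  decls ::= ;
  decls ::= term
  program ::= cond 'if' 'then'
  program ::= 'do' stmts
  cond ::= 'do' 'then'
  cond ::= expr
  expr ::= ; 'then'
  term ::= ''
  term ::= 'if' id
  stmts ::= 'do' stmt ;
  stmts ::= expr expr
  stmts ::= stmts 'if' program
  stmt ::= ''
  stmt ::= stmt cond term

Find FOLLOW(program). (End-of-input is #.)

In decls ::= program: program is at the end, add FOLLOW(decls) = { # }.
In stmts ::= stmts 'if' program: program is at the end, add FOLLOW(stmts) = { #, 'if' }.
Union: FOLLOW(program) = { #, 'if' }.

{ #, 'if' }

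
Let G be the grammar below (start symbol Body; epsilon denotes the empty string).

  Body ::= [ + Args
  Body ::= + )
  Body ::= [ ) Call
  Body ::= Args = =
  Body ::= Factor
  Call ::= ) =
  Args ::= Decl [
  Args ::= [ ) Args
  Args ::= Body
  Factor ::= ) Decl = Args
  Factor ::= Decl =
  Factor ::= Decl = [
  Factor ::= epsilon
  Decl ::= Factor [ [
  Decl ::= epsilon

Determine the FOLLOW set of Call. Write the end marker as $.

In Body ::= [ ) Call: Call is at the end, add FOLLOW(Body) = { $, =, [ }.
Union: FOLLOW(Call) = { $, =, [ }.

{ $, =, [ }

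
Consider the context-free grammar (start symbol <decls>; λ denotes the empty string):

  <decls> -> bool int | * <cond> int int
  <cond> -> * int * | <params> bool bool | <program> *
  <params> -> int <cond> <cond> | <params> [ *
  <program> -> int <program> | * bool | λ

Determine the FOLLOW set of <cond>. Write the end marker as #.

In <decls> -> * <cond> int int: add FIRST(int int) = { int }.
In <params> -> int <cond> <cond>: add FIRST(<cond>) = { *, int }.
In <params> -> int <cond> <cond>: <cond> is at the end, add FOLLOW(<params>) = { [, bool }.
Union: FOLLOW(<cond>) = { *, [, bool, int }.

{ *, [, bool, int }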